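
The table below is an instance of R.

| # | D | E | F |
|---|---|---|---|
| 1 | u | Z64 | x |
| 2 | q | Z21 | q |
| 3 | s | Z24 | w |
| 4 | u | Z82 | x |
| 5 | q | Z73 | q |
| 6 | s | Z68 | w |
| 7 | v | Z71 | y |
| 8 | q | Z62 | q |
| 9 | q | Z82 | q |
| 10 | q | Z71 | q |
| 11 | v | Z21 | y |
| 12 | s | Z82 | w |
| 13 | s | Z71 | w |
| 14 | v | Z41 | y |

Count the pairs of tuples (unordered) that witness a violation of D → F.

D=u: all 2 rows agree on F — 0 pairs.
D=q: all 5 rows agree on F — 0 pairs.
D=s: all 4 rows agree on F — 0 pairs.
D=v: all 3 rows agree on F — 0 pairs.

0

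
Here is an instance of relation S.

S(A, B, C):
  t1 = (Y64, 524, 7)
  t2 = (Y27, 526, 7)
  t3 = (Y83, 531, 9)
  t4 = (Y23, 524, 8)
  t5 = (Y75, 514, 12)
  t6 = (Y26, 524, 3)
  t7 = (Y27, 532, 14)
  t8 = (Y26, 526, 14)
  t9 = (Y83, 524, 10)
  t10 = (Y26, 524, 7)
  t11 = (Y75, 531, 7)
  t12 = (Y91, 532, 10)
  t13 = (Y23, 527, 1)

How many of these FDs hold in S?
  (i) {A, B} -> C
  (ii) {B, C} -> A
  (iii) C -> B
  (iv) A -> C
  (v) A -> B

0

(i) {A, B} -> C: (A=Y26, B=524): rows 6, 10 → C takes values {3, 7} — violation — fails.
(ii) {B, C} -> A: (B=524, C=7): rows 1, 10 → A takes values {Y64, Y26} — violation — fails.
(iii) C -> B: C=7: rows 1, 2, 10, 11 → B takes values {524, 526, 531} — violation; C=14: rows 7, 8 → B takes values {532, 526} — violation; C=10: rows 9, 12 → B takes values {524, 532} — violation — fails.
(iv) A -> C: A=Y27: rows 2, 7 → C takes values {7, 14} — violation; A=Y83: rows 3, 9 → C takes values {9, 10} — violation; A=Y23: rows 4, 13 → C takes values {8, 1} — violation; A=Y75: rows 5, 11 → C takes values {12, 7} — violation; A=Y26: rows 6, 8, 10 → C takes values {3, 14, 7} — violation — fails.
(v) A -> B: A=Y27: rows 2, 7 → B takes values {526, 532} — violation; A=Y83: rows 3, 9 → B takes values {531, 524} — violation; A=Y23: rows 4, 13 → B takes values {524, 527} — violation; A=Y75: rows 5, 11 → B takes values {514, 531} — violation; A=Y26: rows 6, 8, 10 → B takes values {524, 526} — violation — fails.
None of the 5 dependencies hold.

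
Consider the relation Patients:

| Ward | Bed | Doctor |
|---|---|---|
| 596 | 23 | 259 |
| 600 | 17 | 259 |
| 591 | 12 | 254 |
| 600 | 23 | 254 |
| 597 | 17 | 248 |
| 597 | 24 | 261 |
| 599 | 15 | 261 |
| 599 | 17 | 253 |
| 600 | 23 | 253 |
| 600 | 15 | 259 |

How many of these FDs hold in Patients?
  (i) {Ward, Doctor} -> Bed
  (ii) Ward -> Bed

(i) {Ward, Doctor} -> Bed: (Ward=600, Doctor=259): 2 rows → Bed takes values {17, 15} — violation — fails.
(ii) Ward -> Bed: Ward=600: 4 rows → Bed takes values {17, 23, 15} — violation; Ward=597: 2 rows → Bed takes values {17, 24} — violation; Ward=599: 2 rows → Bed takes values {15, 17} — violation — fails.
None of the 2 dependencies hold.

0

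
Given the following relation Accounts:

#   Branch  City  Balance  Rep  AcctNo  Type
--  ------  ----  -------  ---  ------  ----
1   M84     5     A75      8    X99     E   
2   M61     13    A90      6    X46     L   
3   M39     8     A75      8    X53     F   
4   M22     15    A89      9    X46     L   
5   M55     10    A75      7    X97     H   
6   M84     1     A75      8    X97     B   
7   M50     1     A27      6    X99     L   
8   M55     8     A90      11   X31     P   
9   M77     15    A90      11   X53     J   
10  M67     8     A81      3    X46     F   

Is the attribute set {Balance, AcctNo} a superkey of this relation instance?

Rows 5 and 6 have the same {Balance, AcctNo} value (Balance=A75, AcctNo=X97) but are distinct tuples, so {Balance, AcctNo} does not determine every attribute — not a superkey.

No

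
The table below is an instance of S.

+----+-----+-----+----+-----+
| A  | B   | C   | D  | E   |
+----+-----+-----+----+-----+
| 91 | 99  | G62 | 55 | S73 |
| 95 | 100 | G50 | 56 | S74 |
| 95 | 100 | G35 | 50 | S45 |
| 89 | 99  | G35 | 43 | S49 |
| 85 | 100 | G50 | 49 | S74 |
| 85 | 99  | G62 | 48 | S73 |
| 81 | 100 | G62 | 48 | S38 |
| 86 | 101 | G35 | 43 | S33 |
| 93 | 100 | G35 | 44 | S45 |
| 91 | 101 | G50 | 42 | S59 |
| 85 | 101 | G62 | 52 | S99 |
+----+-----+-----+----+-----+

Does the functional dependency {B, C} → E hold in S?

(B=99, C=G62): 2 rows → E = S73, S73 ✓
(B=100, C=G50): 2 rows → E = S74, S74 ✓
(B=100, C=G35): 2 rows → E = S45, S45 ✓
(B=99, C=G35): 1 row → E = S49 ✓
(B=100, C=G62): 1 row → E = S38 ✓
(B=101, C=G35): 1 row → E = S33 ✓
(B=101, C=G50): 1 row → E = S59 ✓
(B=101, C=G62): 1 row → E = S99 ✓
Every {B, C} value is associated with a single E value, so {B, C} → E holds.

Yes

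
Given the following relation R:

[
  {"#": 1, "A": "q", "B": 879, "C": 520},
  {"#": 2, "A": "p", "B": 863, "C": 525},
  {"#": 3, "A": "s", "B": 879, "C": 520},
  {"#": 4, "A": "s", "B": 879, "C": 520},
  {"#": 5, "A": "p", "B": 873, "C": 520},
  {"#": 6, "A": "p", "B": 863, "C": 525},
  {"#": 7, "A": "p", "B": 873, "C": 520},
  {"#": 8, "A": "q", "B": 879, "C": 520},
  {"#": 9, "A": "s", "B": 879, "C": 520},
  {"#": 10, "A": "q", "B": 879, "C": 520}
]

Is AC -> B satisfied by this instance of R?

(A=q, C=520): rows 1, 8, 10 → B = 879, 879, 879 ✓
(A=p, C=525): rows 2, 6 → B = 863, 863 ✓
(A=s, C=520): rows 3, 4, 9 → B = 879, 879, 879 ✓
(A=p, C=520): rows 5, 7 → B = 873, 873 ✓
Every AC value is associated with a single B value, so AC -> B holds.

Yes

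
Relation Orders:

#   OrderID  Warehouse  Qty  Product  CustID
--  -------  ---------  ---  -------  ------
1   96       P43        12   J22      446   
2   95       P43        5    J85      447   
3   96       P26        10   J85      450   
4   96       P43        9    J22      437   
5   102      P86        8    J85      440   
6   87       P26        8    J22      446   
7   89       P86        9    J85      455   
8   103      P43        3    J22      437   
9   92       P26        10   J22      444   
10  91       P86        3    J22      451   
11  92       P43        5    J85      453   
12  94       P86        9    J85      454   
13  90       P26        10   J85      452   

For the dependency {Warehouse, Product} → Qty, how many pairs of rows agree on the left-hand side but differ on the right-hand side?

(Warehouse=P43, Product=J22): violating pairs (1,4), (1,8), (4,8) — 3 pairs.
(Warehouse=P43, Product=J85): all 2 rows agree on Qty — 0 pairs.
(Warehouse=P26, Product=J85): all 2 rows agree on Qty — 0 pairs.
(Warehouse=P86, Product=J85): violating pairs (5,7), (5,12) — 2 pairs.
(Warehouse=P26, Product=J22): violating pairs (6,9) — 1 pair.

6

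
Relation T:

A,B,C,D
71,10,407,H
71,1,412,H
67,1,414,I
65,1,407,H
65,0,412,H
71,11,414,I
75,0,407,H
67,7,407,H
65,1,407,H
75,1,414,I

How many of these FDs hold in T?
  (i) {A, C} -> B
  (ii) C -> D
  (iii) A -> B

2

(i) {A, C} -> B: every LHS value maps to a single RHS value — holds.
(ii) C -> D: every LHS value maps to a single RHS value — holds.
(iii) A -> B: A=71: 3 rows → B takes values {10, 1, 11} — violation; A=67: 2 rows → B takes values {1, 7} — violation; A=65: 3 rows → B takes values {1, 0} — violation; A=75: 2 rows → B takes values {0, 1} — violation — fails.
2 of the 3 dependencies hold.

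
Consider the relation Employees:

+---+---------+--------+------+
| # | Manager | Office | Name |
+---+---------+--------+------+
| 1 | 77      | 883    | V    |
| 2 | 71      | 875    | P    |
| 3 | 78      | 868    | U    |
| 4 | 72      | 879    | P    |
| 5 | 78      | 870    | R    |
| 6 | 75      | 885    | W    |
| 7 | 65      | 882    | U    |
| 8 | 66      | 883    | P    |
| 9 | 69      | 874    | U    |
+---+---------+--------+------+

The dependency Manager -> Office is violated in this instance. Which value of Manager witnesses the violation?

Manager=77: row 1 → Office = 883 ✓
Manager=71: row 2 → Office = 875 ✓
Manager=78: rows 3, 5 → Office takes values {868, 870} — violation
Manager=72: row 4 → Office = 879 ✓
Manager=75: row 6 → Office = 885 ✓
Manager=65: row 7 → Office = 882 ✓
Manager=66: row 8 → Office = 883 ✓
Manager=69: row 9 → Office = 874 ✓
The only Manager value with inconsistent Office is Manager=78.

78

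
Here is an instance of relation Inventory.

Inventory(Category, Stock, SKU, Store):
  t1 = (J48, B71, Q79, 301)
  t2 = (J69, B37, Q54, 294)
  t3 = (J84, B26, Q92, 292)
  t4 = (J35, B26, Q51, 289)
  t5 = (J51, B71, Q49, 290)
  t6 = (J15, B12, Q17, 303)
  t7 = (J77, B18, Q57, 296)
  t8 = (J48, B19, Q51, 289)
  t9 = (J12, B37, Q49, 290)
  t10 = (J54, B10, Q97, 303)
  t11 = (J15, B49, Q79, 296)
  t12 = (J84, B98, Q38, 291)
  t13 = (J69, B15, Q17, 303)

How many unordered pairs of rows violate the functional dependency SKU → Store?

1

SKU=Q79: violating pairs (1,11) — 1 pair.
SKU=Q51: all 2 rows agree on Store — 0 pairs.
SKU=Q49: all 2 rows agree on Store — 0 pairs.
SKU=Q17: all 2 rows agree on Store — 0 pairs.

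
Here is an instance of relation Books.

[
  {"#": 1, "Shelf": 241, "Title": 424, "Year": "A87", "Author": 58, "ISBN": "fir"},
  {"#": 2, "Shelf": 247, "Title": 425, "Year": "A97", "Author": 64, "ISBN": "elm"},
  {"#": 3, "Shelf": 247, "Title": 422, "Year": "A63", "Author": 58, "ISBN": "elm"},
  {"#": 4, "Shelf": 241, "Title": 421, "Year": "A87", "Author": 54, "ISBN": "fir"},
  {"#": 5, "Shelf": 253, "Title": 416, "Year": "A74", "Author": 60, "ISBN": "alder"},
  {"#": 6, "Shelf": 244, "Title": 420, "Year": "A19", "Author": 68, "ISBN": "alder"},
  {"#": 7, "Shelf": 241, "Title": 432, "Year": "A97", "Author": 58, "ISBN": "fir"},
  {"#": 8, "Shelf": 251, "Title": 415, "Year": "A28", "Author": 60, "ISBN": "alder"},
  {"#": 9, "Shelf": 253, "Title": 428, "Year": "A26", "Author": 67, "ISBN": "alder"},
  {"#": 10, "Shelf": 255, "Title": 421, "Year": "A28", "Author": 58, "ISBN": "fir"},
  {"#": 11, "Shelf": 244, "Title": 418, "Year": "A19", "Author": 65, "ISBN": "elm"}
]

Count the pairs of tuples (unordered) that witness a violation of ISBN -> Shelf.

ISBN=fir: violating pairs (1,10), (4,10), (7,10) — 3 pairs.
ISBN=elm: violating pairs (2,11), (3,11) — 2 pairs.
ISBN=alder: violating pairs (5,6), (5,8), (6,8), (6,9), (8,9) — 5 pairs.

10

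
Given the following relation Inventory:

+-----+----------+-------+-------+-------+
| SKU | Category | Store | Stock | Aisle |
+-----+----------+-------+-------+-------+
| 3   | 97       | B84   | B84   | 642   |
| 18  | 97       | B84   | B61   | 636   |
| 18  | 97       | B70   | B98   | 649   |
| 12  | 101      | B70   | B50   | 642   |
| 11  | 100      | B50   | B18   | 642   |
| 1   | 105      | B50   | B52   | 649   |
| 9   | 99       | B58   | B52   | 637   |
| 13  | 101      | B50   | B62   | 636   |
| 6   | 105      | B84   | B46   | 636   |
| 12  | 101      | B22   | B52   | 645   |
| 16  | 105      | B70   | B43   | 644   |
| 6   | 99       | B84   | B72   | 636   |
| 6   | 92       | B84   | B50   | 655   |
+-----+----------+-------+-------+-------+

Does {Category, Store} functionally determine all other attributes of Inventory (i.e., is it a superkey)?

No

Two distinct rows share (Category=97, Store=B84), so {Category, Store} does not determine every attribute — not a superkey.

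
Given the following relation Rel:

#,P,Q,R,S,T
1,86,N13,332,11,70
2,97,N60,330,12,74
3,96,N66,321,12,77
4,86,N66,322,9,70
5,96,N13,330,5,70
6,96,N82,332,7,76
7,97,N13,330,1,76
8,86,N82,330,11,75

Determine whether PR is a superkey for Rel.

Rows 2 and 7 have the same PR value (P=97, R=330) but are distinct tuples, so PR does not determine every attribute — not a superkey.

No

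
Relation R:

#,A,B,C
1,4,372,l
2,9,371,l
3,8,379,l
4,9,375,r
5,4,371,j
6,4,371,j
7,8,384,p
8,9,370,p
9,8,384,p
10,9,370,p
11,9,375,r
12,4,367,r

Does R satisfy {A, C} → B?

(A=4, C=l): row 1 → B = 372 ✓
(A=9, C=l): row 2 → B = 371 ✓
(A=8, C=l): row 3 → B = 379 ✓
(A=9, C=r): rows 4, 11 → B = 375, 375 ✓
(A=4, C=j): rows 5, 6 → B = 371, 371 ✓
(A=8, C=p): rows 7, 9 → B = 384, 384 ✓
(A=9, C=p): rows 8, 10 → B = 370, 370 ✓
(A=4, C=r): row 12 → B = 367 ✓
Every {A, C} value is associated with a single B value, so {A, C} → B holds.

Yes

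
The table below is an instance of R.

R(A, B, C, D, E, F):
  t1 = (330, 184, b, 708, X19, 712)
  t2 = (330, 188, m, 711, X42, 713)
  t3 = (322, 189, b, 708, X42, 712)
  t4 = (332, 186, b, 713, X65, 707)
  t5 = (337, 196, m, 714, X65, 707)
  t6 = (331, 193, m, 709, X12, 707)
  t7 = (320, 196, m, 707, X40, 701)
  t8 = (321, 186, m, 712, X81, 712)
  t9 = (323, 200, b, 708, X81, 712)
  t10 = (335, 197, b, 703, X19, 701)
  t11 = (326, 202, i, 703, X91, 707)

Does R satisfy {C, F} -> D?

(C=b, F=712): rows 1, 3, 9 → D = 708, 708, 708 ✓
(C=m, F=713): row 2 → D = 711 ✓
(C=b, F=707): row 4 → D = 713 ✓
(C=m, F=707): rows 5, 6 → D takes values {714, 709} — violation
(C=m, F=701): row 7 → D = 707 ✓
(C=m, F=712): row 8 → D = 712 ✓
(C=b, F=701): row 10 → D = 703 ✓
(C=i, F=707): row 11 → D = 703 ✓
Two rows agree on {C, F} but differ on D, so {C, F} -> D does not hold.

No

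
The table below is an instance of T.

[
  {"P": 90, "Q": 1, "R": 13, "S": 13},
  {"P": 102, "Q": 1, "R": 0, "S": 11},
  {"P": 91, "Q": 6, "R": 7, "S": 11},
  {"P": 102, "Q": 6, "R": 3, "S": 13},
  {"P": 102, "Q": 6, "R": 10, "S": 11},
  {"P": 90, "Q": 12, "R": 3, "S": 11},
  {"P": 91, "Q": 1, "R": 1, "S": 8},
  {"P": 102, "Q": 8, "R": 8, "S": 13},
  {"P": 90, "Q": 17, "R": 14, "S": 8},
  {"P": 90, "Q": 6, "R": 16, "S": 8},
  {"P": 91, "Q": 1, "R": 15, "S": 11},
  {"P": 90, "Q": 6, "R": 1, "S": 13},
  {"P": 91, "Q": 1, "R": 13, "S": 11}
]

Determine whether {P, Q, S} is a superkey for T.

No

Two distinct rows share (P=91, Q=1, S=11), so {P, Q, S} does not determine every attribute — not a superkey.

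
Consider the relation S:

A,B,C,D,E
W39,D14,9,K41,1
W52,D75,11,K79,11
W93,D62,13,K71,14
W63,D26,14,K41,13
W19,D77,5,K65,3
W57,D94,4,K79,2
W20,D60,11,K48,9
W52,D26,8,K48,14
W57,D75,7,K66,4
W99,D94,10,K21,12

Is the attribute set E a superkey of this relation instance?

No

Two distinct rows share E=14, so E does not determine every attribute — not a superkey.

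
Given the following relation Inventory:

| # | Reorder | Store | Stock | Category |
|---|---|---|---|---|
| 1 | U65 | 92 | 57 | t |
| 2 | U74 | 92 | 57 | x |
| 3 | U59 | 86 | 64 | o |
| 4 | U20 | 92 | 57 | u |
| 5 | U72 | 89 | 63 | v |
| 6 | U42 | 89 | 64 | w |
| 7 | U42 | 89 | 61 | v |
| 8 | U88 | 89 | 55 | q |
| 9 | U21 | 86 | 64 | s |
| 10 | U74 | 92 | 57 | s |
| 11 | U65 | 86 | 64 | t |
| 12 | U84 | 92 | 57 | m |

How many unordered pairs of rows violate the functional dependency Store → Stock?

Store=92: all 5 rows agree on Stock — 0 pairs.
Store=86: all 3 rows agree on Stock — 0 pairs.
Store=89: violating pairs (5,6), (5,7), (5,8), (6,7), (6,8), (7,8) — 6 pairs.

6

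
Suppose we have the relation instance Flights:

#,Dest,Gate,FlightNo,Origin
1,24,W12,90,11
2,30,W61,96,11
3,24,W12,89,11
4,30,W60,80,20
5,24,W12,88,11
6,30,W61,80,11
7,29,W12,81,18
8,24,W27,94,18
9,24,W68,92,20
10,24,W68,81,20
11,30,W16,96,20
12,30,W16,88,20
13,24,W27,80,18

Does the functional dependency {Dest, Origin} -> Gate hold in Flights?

(Dest=24, Origin=11): rows 1, 3, 5 → Gate = W12, W12, W12 ✓
(Dest=30, Origin=11): rows 2, 6 → Gate = W61, W61 ✓
(Dest=30, Origin=20): rows 4, 11, 12 → Gate takes values {W60, W16} — violation
(Dest=29, Origin=18): row 7 → Gate = W12 ✓
(Dest=24, Origin=18): rows 8, 13 → Gate = W27, W27 ✓
(Dest=24, Origin=20): rows 9, 10 → Gate = W68, W68 ✓
Two rows agree on {Dest, Origin} but differ on Gate, so {Dest, Origin} -> Gate does not hold.

No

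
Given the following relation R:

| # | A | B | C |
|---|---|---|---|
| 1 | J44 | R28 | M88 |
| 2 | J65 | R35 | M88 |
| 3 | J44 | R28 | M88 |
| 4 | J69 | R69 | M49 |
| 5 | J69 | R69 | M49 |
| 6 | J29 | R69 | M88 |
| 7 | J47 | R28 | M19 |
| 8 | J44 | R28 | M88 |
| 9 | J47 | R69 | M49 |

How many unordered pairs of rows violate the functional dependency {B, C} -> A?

2

(B=R28, C=M88): all 3 rows agree on A — 0 pairs.
(B=R69, C=M49): violating pairs (4,9), (5,9) — 2 pairs.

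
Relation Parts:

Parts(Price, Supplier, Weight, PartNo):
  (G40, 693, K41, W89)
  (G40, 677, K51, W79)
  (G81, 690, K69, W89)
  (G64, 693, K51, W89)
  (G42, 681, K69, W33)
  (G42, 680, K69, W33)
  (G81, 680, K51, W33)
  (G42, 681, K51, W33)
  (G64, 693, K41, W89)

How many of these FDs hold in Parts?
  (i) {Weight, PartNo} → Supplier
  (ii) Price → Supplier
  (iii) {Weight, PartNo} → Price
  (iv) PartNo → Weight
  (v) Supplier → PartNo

(i) {Weight, PartNo} → Supplier: (Weight=K69, PartNo=W33): 2 rows → Supplier takes values {681, 680} — violation; (Weight=K51, PartNo=W33): 2 rows → Supplier takes values {680, 681} — violation — fails.
(ii) Price → Supplier: Price=G40: 2 rows → Supplier takes values {693, 677} — violation; Price=G81: 2 rows → Supplier takes values {690, 680} — violation; Price=G42: 3 rows → Supplier takes values {681, 680} — violation — fails.
(iii) {Weight, PartNo} → Price: (Weight=K41, PartNo=W89): 2 rows → Price takes values {G40, G64} — violation; (Weight=K51, PartNo=W33): 2 rows → Price takes values {G81, G42} — violation — fails.
(iv) PartNo → Weight: PartNo=W89: 4 rows → Weight takes values {K41, K69, K51} — violation; PartNo=W33: 4 rows → Weight takes values {K69, K51} — violation — fails.
(v) Supplier → PartNo: every LHS value maps to a single RHS value — holds.
1 of the 5 dependencies holds.

1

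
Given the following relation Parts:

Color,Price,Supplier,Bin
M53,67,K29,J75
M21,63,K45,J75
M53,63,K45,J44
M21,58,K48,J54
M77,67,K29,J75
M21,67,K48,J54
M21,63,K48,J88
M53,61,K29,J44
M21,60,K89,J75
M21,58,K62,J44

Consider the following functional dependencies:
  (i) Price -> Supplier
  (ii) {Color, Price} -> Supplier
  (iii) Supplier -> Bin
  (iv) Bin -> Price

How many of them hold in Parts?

(i) Price -> Supplier: Price=67: 3 rows → Supplier takes values {K29, K48} — violation; Price=63: 3 rows → Supplier takes values {K45, K48} — violation; Price=58: 2 rows → Supplier takes values {K48, K62} — violation — fails.
(ii) {Color, Price} -> Supplier: (Color=M21, Price=63): 2 rows → Supplier takes values {K45, K48} — violation; (Color=M21, Price=58): 2 rows → Supplier takes values {K48, K62} — violation — fails.
(iii) Supplier -> Bin: Supplier=K29: 3 rows → Bin takes values {J75, J44} — violation; Supplier=K45: 2 rows → Bin takes values {J75, J44} — violation; Supplier=K48: 3 rows → Bin takes values {J54, J88} — violation — fails.
(iv) Bin -> Price: Bin=J75: 4 rows → Price takes values {67, 63, 60} — violation; Bin=J44: 3 rows → Price takes values {63, 61, 58} — violation; Bin=J54: 2 rows → Price takes values {58, 67} — violation — fails.
None of the 4 dependencies hold.

0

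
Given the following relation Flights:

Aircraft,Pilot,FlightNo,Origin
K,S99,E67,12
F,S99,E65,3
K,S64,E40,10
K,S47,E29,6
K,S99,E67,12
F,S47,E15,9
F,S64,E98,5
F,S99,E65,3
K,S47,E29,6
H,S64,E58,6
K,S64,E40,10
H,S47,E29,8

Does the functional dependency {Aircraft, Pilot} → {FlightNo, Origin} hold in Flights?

Yes

(Aircraft=K, Pilot=S99): 2 rows → {FlightNo,Origin} = (E67, 12), (E67, 12) ✓
(Aircraft=F, Pilot=S99): 2 rows → {FlightNo,Origin} = (E65, 3), (E65, 3) ✓
(Aircraft=K, Pilot=S64): 2 rows → {FlightNo,Origin} = (E40, 10), (E40, 10) ✓
(Aircraft=K, Pilot=S47): 2 rows → {FlightNo,Origin} = (E29, 6), (E29, 6) ✓
(Aircraft=F, Pilot=S47): 1 row → {FlightNo,Origin} = (E15, 9) ✓
(Aircraft=F, Pilot=S64): 1 row → {FlightNo,Origin} = (E98, 5) ✓
(Aircraft=H, Pilot=S64): 1 row → {FlightNo,Origin} = (E58, 6) ✓
(Aircraft=H, Pilot=S47): 1 row → {FlightNo,Origin} = (E29, 8) ✓
Every {Aircraft, Pilot} value is associated with a single {FlightNo, Origin} value, so {Aircraft, Pilot} → {FlightNo, Origin} holds.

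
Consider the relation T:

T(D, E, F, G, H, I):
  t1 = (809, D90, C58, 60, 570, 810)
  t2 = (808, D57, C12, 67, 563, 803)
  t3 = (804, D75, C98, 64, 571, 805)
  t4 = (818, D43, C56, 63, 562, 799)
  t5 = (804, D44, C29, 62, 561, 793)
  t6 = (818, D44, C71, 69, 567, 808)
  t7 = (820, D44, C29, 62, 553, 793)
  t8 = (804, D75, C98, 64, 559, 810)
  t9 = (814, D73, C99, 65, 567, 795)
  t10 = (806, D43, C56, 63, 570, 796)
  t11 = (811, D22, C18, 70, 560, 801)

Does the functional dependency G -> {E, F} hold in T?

Yes

G=60: row 1 → {E,F} = (D90, C58) ✓
G=67: row 2 → {E,F} = (D57, C12) ✓
G=64: rows 3, 8 → {E,F} = (D75, C98), (D75, C98) ✓
G=63: rows 4, 10 → {E,F} = (D43, C56), (D43, C56) ✓
G=62: rows 5, 7 → {E,F} = (D44, C29), (D44, C29) ✓
G=69: row 6 → {E,F} = (D44, C71) ✓
G=65: row 9 → {E,F} = (D73, C99) ✓
G=70: row 11 → {E,F} = (D22, C18) ✓
Every G value is associated with a single {E, F} value, so G -> {E, F} holds.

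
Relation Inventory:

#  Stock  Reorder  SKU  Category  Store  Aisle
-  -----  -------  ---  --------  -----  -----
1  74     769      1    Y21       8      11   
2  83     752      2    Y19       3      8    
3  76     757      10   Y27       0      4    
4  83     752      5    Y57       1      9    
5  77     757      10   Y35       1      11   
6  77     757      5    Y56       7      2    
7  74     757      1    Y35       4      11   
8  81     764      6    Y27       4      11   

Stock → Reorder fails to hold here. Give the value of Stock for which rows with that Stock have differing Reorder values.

Stock=74: rows 1, 7 → Reorder takes values {769, 757} — violation
Stock=83: rows 2, 4 → Reorder = 752, 752 ✓
Stock=76: row 3 → Reorder = 757 ✓
Stock=77: rows 5, 6 → Reorder = 757, 757 ✓
Stock=81: row 8 → Reorder = 764 ✓
The only Stock value with inconsistent Reorder is Stock=74.

74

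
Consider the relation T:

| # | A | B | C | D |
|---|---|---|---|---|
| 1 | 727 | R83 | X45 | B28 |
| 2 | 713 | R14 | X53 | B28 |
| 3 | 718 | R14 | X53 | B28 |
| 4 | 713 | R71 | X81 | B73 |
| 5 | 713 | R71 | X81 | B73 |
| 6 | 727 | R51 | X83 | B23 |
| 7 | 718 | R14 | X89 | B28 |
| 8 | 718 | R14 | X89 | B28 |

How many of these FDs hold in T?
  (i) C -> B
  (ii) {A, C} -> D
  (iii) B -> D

(i) C -> B: every LHS value maps to a single RHS value — holds.
(ii) {A, C} -> D: every LHS value maps to a single RHS value — holds.
(iii) B -> D: every LHS value maps to a single RHS value — holds.
3 of the 3 dependencies hold.

3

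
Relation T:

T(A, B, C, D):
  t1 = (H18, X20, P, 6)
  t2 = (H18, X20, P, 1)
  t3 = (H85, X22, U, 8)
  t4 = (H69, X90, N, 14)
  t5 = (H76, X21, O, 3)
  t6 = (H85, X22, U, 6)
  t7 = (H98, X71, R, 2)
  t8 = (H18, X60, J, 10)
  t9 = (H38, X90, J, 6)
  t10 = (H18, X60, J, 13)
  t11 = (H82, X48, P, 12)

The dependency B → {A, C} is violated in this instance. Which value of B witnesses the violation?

B=X20: rows 1, 2 → {A,C} = (H18, P), (H18, P) ✓
B=X22: rows 3, 6 → {A,C} = (H85, U), (H85, U) ✓
B=X90: rows 4, 9 → {A,C} takes values {(H69, N), (H38, J)} — violation
B=X21: row 5 → {A,C} = (H76, O) ✓
B=X71: row 7 → {A,C} = (H98, R) ✓
B=X60: rows 8, 10 → {A,C} = (H18, J), (H18, J) ✓
B=X48: row 11 → {A,C} = (H82, P) ✓
The only B value with inconsistent RHS is B=X90.

X90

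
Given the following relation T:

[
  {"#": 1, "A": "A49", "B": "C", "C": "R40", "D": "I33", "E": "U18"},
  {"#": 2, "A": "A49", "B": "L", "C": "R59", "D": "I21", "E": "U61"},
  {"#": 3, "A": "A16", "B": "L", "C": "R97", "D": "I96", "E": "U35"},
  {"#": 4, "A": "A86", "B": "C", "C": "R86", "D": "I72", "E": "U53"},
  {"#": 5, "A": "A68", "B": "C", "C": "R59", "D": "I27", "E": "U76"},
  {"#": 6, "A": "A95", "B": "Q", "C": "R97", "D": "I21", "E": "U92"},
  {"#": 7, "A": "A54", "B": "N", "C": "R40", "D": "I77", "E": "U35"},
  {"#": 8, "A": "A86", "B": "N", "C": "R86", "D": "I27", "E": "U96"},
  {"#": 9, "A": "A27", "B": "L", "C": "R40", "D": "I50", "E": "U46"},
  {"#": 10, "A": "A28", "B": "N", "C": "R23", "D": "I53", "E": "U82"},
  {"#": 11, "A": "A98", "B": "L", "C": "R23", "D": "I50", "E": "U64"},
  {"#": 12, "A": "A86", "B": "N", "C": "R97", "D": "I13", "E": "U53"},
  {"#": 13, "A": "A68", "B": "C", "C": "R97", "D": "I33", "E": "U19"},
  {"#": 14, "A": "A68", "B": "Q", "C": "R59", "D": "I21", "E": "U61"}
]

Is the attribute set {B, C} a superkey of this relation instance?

Yes

All 14 rows have distinct {B, C} values, so {B, C} → (all attributes) holds and {B, C} is a superkey.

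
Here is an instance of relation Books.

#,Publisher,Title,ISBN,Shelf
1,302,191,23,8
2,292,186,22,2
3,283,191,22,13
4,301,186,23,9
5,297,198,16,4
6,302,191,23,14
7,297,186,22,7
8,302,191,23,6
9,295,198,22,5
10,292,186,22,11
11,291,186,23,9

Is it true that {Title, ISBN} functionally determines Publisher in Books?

(Title=191, ISBN=23): rows 1, 6, 8 → Publisher = 302, 302, 302 ✓
(Title=186, ISBN=22): rows 2, 7, 10 → Publisher takes values {292, 297} — violation
(Title=191, ISBN=22): row 3 → Publisher = 283 ✓
(Title=186, ISBN=23): rows 4, 11 → Publisher takes values {301, 291} — violation
(Title=198, ISBN=16): row 5 → Publisher = 297 ✓
(Title=198, ISBN=22): row 9 → Publisher = 295 ✓
Two rows agree on {Title, ISBN} but differ on Publisher, so {Title, ISBN} -> Publisher does not hold.

No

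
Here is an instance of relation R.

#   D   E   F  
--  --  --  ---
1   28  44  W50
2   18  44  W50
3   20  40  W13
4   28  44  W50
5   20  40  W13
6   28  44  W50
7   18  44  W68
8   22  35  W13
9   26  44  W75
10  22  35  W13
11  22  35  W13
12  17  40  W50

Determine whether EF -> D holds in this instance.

(E=44, F=W50): rows 1, 2, 4, 6 → D takes values {28, 18} — violation
(E=40, F=W13): rows 3, 5 → D = 20, 20 ✓
(E=44, F=W68): row 7 → D = 18 ✓
(E=35, F=W13): rows 8, 10, 11 → D = 22, 22, 22 ✓
(E=44, F=W75): row 9 → D = 26 ✓
(E=40, F=W50): row 12 → D = 17 ✓
Two rows agree on EF but differ on D, so EF -> D does not hold.

No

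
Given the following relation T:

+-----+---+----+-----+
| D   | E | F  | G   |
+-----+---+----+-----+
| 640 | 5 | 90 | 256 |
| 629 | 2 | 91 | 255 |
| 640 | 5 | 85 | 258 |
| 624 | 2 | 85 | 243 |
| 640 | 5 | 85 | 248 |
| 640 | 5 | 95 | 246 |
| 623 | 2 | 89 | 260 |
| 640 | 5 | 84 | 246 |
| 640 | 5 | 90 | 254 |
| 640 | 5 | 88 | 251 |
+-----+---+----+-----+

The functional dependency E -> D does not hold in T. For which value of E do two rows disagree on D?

E=5: 7 rows → D = 640, 640, 640, 640, 640, 640, 640 ✓
E=2: 3 rows → D takes values {629, 624, 623} — violation
The only E value with inconsistent D is E=2.

2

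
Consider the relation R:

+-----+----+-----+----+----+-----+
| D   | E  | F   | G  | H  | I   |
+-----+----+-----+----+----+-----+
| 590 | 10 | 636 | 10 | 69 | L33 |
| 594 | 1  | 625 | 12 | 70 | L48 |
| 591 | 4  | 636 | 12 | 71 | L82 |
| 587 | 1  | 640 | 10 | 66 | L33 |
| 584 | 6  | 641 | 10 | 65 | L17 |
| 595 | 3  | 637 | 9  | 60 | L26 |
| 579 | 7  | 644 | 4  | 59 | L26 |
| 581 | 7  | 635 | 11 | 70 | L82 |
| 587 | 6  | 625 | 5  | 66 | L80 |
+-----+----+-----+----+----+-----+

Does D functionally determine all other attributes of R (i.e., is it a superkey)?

No

Two distinct rows share D=587, so D does not determine every attribute — not a superkey.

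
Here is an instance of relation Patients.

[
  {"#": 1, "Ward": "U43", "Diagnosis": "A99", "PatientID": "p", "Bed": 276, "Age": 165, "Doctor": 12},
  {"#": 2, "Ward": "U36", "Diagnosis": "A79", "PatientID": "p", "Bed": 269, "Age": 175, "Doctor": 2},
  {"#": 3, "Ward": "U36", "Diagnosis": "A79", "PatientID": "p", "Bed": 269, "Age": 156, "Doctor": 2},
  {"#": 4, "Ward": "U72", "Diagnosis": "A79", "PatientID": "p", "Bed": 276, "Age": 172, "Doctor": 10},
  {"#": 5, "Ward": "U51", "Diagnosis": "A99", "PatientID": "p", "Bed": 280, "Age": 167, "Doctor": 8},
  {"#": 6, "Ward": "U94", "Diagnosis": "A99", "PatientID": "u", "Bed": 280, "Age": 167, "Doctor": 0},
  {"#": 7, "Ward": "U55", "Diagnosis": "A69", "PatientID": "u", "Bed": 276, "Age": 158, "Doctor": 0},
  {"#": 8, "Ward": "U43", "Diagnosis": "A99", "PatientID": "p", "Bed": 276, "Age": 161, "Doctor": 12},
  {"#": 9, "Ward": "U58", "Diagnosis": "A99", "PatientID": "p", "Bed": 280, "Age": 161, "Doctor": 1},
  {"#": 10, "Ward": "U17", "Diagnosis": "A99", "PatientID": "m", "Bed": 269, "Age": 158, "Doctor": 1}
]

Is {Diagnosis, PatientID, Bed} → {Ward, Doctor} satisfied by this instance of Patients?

No

(Diagnosis=A99, PatientID=p, Bed=276): rows 1, 8 → {Ward,Doctor} = (U43, 12), (U43, 12) ✓
(Diagnosis=A79, PatientID=p, Bed=269): rows 2, 3 → {Ward,Doctor} = (U36, 2), (U36, 2) ✓
(Diagnosis=A79, PatientID=p, Bed=276): row 4 → {Ward,Doctor} = (U72, 10) ✓
(Diagnosis=A99, PatientID=p, Bed=280): rows 5, 9 → {Ward,Doctor} takes values {(U51, 8), (U58, 1)} — violation
(Diagnosis=A99, PatientID=u, Bed=280): row 6 → {Ward,Doctor} = (U94, 0) ✓
(Diagnosis=A69, PatientID=u, Bed=276): row 7 → {Ward,Doctor} = (U55, 0) ✓
(Diagnosis=A99, PatientID=m, Bed=269): row 10 → {Ward,Doctor} = (U17, 1) ✓
Two rows agree on {Diagnosis, PatientID, Bed} but differ on {Ward, Doctor}, so {Diagnosis, PatientID, Bed} → {Ward, Doctor} does not hold.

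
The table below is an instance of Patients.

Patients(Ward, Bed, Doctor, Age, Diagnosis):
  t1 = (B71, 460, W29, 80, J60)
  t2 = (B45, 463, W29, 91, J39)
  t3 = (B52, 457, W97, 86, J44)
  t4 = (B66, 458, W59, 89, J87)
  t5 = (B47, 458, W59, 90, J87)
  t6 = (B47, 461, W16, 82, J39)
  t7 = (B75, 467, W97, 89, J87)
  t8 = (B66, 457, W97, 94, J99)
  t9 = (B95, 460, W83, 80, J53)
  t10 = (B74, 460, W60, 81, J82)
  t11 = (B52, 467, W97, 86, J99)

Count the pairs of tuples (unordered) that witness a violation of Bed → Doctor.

3

Bed=460: violating pairs (1,9), (1,10), (9,10) — 3 pairs.
Bed=457: all 2 rows agree on Doctor — 0 pairs.
Bed=458: all 2 rows agree on Doctor — 0 pairs.
Bed=467: all 2 rows agree on Doctor — 0 pairs.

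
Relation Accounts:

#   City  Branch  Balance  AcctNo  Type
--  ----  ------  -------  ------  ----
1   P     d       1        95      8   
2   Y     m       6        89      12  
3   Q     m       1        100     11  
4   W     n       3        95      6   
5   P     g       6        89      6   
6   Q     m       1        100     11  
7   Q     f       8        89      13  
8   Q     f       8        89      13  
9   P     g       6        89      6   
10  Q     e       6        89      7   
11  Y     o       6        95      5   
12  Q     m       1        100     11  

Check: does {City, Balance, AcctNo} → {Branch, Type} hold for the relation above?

(City=P, Balance=1, AcctNo=95): row 1 → {Branch,Type} = (d, 8) ✓
(City=Y, Balance=6, AcctNo=89): row 2 → {Branch,Type} = (m, 12) ✓
(City=Q, Balance=1, AcctNo=100): rows 3, 6, 12 → {Branch,Type} = (m, 11), (m, 11), (m, 11) ✓
(City=W, Balance=3, AcctNo=95): row 4 → {Branch,Type} = (n, 6) ✓
(City=P, Balance=6, AcctNo=89): rows 5, 9 → {Branch,Type} = (g, 6), (g, 6) ✓
(City=Q, Balance=8, AcctNo=89): rows 7, 8 → {Branch,Type} = (f, 13), (f, 13) ✓
(City=Q, Balance=6, AcctNo=89): row 10 → {Branch,Type} = (e, 7) ✓
(City=Y, Balance=6, AcctNo=95): row 11 → {Branch,Type} = (o, 5) ✓
Every {City, Balance, AcctNo} value is associated with a single {Branch, Type} value, so {City, Balance, AcctNo} → {Branch, Type} holds.

Yes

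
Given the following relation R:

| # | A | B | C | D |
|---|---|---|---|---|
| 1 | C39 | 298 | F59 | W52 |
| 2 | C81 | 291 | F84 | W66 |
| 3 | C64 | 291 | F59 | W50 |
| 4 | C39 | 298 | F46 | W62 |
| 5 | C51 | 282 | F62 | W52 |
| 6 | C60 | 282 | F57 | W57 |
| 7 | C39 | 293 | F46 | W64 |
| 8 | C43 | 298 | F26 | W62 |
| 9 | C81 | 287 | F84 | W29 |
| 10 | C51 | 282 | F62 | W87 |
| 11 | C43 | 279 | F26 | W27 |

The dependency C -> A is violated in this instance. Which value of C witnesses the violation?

F59

C=F59: rows 1, 3 → A takes values {C39, C64} — violation
C=F84: rows 2, 9 → A = C81, C81 ✓
C=F46: rows 4, 7 → A = C39, C39 ✓
C=F62: rows 5, 10 → A = C51, C51 ✓
C=F57: row 6 → A = C60 ✓
C=F26: rows 8, 11 → A = C43, C43 ✓
The only C value with inconsistent A is C=F59.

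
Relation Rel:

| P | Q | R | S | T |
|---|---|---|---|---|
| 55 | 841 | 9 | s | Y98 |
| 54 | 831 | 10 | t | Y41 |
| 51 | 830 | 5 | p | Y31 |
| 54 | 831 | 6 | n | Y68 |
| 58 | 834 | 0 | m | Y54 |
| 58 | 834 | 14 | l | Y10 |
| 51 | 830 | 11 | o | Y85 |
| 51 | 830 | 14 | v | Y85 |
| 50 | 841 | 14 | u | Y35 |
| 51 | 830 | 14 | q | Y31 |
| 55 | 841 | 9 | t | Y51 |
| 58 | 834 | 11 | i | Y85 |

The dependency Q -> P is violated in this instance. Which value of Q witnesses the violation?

841

Q=841: 3 rows → P takes values {55, 50} — violation
Q=831: 2 rows → P = 54, 54 ✓
Q=830: 4 rows → P = 51, 51, 51, 51 ✓
Q=834: 3 rows → P = 58, 58, 58 ✓
The only Q value with inconsistent P is Q=841.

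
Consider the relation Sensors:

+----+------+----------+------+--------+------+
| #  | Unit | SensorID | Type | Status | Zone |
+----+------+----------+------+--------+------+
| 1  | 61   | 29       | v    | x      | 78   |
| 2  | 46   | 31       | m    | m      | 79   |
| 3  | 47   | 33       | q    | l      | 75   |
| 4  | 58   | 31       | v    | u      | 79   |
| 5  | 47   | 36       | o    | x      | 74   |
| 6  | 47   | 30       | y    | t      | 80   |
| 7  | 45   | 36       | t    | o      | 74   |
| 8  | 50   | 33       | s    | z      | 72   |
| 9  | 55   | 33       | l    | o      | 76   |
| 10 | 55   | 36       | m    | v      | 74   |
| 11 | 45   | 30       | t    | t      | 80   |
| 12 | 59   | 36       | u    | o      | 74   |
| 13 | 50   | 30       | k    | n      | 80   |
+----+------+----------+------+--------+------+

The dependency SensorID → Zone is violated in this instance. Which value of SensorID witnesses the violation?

33

SensorID=29: row 1 → Zone = 78 ✓
SensorID=31: rows 2, 4 → Zone = 79, 79 ✓
SensorID=33: rows 3, 8, 9 → Zone takes values {75, 72, 76} — violation
SensorID=36: rows 5, 7, 10, 12 → Zone = 74, 74, 74, 74 ✓
SensorID=30: rows 6, 11, 13 → Zone = 80, 80, 80 ✓
The only SensorID value with inconsistent Zone is SensorID=33.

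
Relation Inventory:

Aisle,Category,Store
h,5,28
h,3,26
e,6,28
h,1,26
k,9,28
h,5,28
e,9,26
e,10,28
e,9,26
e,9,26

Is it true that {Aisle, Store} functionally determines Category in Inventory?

No

(Aisle=h, Store=28): 2 rows → Category = 5, 5 ✓
(Aisle=h, Store=26): 2 rows → Category takes values {3, 1} — violation
(Aisle=e, Store=28): 2 rows → Category takes values {6, 10} — violation
(Aisle=k, Store=28): 1 row → Category = 9 ✓
(Aisle=e, Store=26): 3 rows → Category = 9, 9, 9 ✓
Two rows agree on {Aisle, Store} but differ on Category, so {Aisle, Store} -> Category does not hold.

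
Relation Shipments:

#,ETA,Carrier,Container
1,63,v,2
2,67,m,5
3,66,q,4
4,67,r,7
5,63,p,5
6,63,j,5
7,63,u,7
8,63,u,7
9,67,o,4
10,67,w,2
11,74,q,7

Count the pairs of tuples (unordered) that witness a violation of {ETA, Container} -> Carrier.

1

(ETA=63, Container=5): violating pairs (5,6) — 1 pair.
(ETA=63, Container=7): all 2 rows agree on Carrier — 0 pairs.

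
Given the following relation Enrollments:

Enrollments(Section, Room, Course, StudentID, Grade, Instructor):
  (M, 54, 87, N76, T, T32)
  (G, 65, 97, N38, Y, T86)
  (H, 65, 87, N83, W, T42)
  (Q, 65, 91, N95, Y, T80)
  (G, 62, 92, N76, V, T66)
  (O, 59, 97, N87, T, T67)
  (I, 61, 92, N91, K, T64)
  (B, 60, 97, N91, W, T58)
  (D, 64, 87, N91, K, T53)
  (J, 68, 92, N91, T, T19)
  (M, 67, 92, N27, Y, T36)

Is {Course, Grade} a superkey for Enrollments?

Yes

All 11 rows have distinct {Course, Grade} values, so {Course, Grade} → (all attributes) holds and {Course, Grade} is a superkey.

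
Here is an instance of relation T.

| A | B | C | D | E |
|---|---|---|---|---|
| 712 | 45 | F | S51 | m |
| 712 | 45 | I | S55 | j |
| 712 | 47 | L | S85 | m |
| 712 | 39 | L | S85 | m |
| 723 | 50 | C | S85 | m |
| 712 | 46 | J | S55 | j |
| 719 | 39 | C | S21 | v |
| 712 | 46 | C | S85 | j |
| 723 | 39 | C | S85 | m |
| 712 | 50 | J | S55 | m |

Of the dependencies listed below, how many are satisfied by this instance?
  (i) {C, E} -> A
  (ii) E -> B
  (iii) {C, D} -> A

(i) {C, E} -> A: every LHS value maps to a single RHS value — holds.
(ii) E -> B: E=m: 6 rows → B takes values {45, 47, 39, 50} — violation; E=j: 3 rows → B takes values {45, 46} — violation — fails.
(iii) {C, D} -> A: (C=C, D=S85): 3 rows → A takes values {723, 712} — violation — fails.
1 of the 3 dependencies holds.

1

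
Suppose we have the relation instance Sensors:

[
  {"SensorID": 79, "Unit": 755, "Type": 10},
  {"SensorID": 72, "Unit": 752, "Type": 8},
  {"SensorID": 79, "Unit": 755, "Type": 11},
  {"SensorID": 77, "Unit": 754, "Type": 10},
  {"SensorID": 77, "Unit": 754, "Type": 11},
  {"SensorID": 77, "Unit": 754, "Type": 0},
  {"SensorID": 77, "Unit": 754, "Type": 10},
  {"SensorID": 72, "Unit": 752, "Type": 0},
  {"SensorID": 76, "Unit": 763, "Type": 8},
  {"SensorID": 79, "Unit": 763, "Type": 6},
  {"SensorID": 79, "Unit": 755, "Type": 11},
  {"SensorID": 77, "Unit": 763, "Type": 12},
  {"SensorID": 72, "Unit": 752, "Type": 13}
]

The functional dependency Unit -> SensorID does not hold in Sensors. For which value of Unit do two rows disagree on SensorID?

Unit=755: 3 rows → SensorID = 79, 79, 79 ✓
Unit=752: 3 rows → SensorID = 72, 72, 72 ✓
Unit=754: 4 rows → SensorID = 77, 77, 77, 77 ✓
Unit=763: 3 rows → SensorID takes values {76, 79, 77} — violation
The only Unit value with inconsistent SensorID is Unit=763.

763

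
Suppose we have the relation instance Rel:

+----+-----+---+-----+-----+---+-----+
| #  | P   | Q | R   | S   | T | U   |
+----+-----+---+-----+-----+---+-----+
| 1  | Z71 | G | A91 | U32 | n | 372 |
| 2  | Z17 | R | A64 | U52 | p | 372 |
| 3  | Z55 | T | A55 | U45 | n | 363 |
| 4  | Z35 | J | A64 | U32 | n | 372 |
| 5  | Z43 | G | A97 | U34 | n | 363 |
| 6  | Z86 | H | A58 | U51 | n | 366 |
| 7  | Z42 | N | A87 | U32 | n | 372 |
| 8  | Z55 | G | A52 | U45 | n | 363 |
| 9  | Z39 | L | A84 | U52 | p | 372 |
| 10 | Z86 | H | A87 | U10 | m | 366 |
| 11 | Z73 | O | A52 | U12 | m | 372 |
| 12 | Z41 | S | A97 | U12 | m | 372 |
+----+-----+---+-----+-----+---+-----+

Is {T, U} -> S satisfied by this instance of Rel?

No

(T=n, U=372): rows 1, 4, 7 → S = U32, U32, U32 ✓
(T=p, U=372): rows 2, 9 → S = U52, U52 ✓
(T=n, U=363): rows 3, 5, 8 → S takes values {U45, U34} — violation
(T=n, U=366): row 6 → S = U51 ✓
(T=m, U=366): row 10 → S = U10 ✓
(T=m, U=372): rows 11, 12 → S = U12, U12 ✓
Two rows agree on {T, U} but differ on S, so {T, U} -> S does not hold.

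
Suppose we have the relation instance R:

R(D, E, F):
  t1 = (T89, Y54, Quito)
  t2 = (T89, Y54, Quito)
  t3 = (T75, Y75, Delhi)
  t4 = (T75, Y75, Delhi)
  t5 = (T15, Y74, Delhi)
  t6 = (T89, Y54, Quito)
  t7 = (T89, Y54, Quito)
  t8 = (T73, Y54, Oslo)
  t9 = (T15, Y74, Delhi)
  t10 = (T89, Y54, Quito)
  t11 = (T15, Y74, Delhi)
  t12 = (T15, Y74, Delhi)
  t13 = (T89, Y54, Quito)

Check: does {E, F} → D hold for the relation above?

Yes

(E=Y54, F=Quito): rows 1, 2, 6, 7, 10, 13 → D = T89, T89, T89, T89, T89, T89 ✓
(E=Y75, F=Delhi): rows 3, 4 → D = T75, T75 ✓
(E=Y74, F=Delhi): rows 5, 9, 11, 12 → D = T15, T15, T15, T15 ✓
(E=Y54, F=Oslo): row 8 → D = T73 ✓
Every {E, F} value is associated with a single D value, so {E, F} → D holds.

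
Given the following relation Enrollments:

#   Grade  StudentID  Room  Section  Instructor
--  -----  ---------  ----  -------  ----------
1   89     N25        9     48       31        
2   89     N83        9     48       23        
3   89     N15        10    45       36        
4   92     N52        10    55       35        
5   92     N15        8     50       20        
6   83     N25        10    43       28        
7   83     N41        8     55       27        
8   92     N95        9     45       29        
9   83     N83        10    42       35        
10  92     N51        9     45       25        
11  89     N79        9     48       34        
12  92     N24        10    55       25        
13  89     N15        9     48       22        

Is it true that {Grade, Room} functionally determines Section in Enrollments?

(Grade=89, Room=9): rows 1, 2, 11, 13 → Section = 48, 48, 48, 48 ✓
(Grade=89, Room=10): row 3 → Section = 45 ✓
(Grade=92, Room=10): rows 4, 12 → Section = 55, 55 ✓
(Grade=92, Room=8): row 5 → Section = 50 ✓
(Grade=83, Room=10): rows 6, 9 → Section takes values {43, 42} — violation
(Grade=83, Room=8): row 7 → Section = 55 ✓
(Grade=92, Room=9): rows 8, 10 → Section = 45, 45 ✓
Two rows agree on {Grade, Room} but differ on Section, so {Grade, Room} -> Section does not hold.

No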